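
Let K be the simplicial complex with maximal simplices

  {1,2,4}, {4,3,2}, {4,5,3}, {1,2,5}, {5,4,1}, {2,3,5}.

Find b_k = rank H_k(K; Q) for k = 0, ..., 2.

b_0 = 1, b_1 = 0, b_2 = 1.

Fix the vertex order 1 < 2 < 3 < 4 < 5 and write every simplex with vertices in increasing order. Then dim K = 2 and the simplices of K are:

  0-simplices (5): [1], [2], [3], [4], [5]
  1-simplices (9): [1,2], [1,4], [1,5], [2,3], [2,4], [2,5], [3,4], [3,5], [4,5]
  2-simplices (6): [1,2,4], [1,2,5], [1,4,5], [2,3,4], [2,3,5], [3,4,5]

Hence C_0 ≅ Z^5, C_1 ≅ Z^9, C_2 ≅ Z^6.

∂_1: C_1 → C_0 maps an edge to its endpoints' difference, ∂[p,q] = q − p. For instance
  ∂[2,5] = [5] − [2].
The resulting 5×9 matrix has rank 4, and its Smith normal form has invariant factors (1,1,1,1).

∂_2: C_2 → C_1 sends each 2-simplex [p,q,r] to [q,r] − [p,r] + [p,q]. For instance
  ∂[1,2,5] = [2,5] − [1,5] + [1,2],
  ∂[1,4,5] = [4,5] − [1,5] + [1,4].
The resulting 9×6 matrix has rank 5, and its Smith normal form has invariant factors (1,1,1,1,1).

Now H_k = ker ∂_k / im ∂_{k+1}, so:

  H_0: rank C_0 − rank ∂_1 = 5 − 4 = 1, and the invariant factors of ∂_1 are all 1, so H_0 = Z.
  H_1: rank ker ∂_1 − rank ∂_2 = (9 − 4) − 5 = 0, and the invariant factors of ∂_2 are all 1, so H_1 = 0.
  H_2: rank ker ∂_2 − rank ∂_3 = (6 − 5) − 0 = 1, and there is no ∂_3, so H_2 = Z.

As a check, the Euler characteristic is 5 − 9 + 6 = 2, which agrees with 1 − 0 + 1 = 2.

Hence the Betti numbers are b_0 = 1, b_1 = 0, b_2 = 1.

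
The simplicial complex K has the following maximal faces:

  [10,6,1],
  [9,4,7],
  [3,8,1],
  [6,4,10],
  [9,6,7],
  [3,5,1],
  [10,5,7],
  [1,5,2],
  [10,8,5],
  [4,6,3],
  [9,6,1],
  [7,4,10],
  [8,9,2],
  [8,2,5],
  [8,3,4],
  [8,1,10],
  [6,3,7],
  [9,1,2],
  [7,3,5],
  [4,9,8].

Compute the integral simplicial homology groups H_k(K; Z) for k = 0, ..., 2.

H_0 = Z,  H_1 = Z ⊕ Z/2,  H_2 = 0.

Take the total order 1 < 2 < 3 < 4 < 5 < 6 < 7 < 8 < 9 < 10 on the vertex set. Then K (dimension 2) consists of the simplices:

  0-simplices (10): [1], [2], [3], [4], [5], [6], [7], [8], [9], [10]
  1-simplices (30): (30 of them)
  2-simplices (20): (20 of them)

giving chain groups C_0 ≅ Z^10, C_1 ≅ Z^30, C_2 ≅ Z^20.

Boundary ∂_1: C_1 → C_0 sends each edge [p,q] (with p < q) to q − p. For instance
  ∂[8,10] = [10] − [8].
The resulting 10×30 matrix has rank 9, and its Smith normal form has invariant factors (1,1,1,1,1,1,1,1,1).

Boundary ∂_2: C_2 → C_1 acts by ∂[p,q,r] = [q,r] − [p,r] + [p,q]. For instance
  ∂[1,3,5] = [3,5] − [1,5] + [1,3],
  ∂[5,7,10] = [7,10] − [5,10] + [5,7].
The resulting 30×20 matrix has rank 20, and its Smith normal form has invariant factors (1,1,1,1,1,1,1,1,1,1,1,1,1,1,1,1,1,1,1,2).

Reading off H_k = ker ∂_k / im ∂_{k+1}:

  H_0: rank C_0 − rank ∂_1 = 10 − 9 = 1, and the invariant factors of ∂_1 are all 1, so H_0 ≅ Z.
  H_1: rank ker ∂_1 − rank ∂_2 = (30 − 9) − 20 = 1, and ∂_2 has invariant factor 2 > 1, so H_1 ≅ Z ⊕ Z/2.
  H_2: rank ker ∂_2 − rank ∂_3 = (20 − 20) − 0 = 0, and there is no ∂_3, so H_2 ≅ 0.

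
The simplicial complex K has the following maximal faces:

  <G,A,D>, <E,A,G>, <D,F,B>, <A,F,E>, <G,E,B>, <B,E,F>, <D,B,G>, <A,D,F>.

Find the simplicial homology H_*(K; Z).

H_0 ≅ Z,  H_1 = 0,  H_2 ≅ Z.

Order the vertices as A < B < D < E < F < G. Listing each simplex with vertices in this order, K has dimension 2 with simplices:

  0-simplices (6): A, B, D, E, F, G
  1-simplices (12): AD, AE, AF, AG, BD, BE, BF, BG, DF, DG, EF, EG
  2-simplices (8): ADF, ADG, AEF, AEG, BDF, BDG, BEF, BEG

so the chain groups are C_0 ≅ Z^6, C_1 ≅ Z^12, C_2 ≅ Z^8.

Boundary ∂_1: C_1 → C_0 is given by ∂[p,q] = [q] − [p].
This gives a 6×12 integer matrix of rank 5; reducing to Smith normal form yields diagonal entries (1,1,1,1,1).

Boundary ∂_2: C_2 → C_1 maps a triangle to the signed sum of its edges. For instance
  ∂BDF = DF − BF + BD,
  ∂ADF = DF − AF + AD.
The 12×8 boundary matrix has rank 7 and Smith normal form diag(1,1,1,1,1,1,1).

Reading off H_k = ker ∂_k / im ∂_{k+1}:

  H_0: rank C_0 − rank ∂_1 = 6 − 5 = 1, and the invariant factors of ∂_1 are all 1, so H_0 = Z.
  H_1: rank ker ∂_1 − rank ∂_2 = (12 − 5) − 7 = 0, and the invariant factors of ∂_2 are all 1, so H_1 = 0.
  H_2: rank ker ∂_2 − rank ∂_3 = (8 − 7) − 0 = 1, and there is no ∂_3, so H_2 = Z.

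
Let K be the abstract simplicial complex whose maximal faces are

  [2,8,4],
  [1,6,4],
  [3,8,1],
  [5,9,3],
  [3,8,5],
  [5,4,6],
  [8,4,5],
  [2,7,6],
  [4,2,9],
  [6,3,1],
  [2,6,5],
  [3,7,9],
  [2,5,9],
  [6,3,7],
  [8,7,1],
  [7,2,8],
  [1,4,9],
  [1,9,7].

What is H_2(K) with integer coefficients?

We work with the vertex ordering 1 < 2 < 3 < 4 < 5 < 6 < 7 < 8 < 9. The simplices of K, each written with vertices in increasing order, are:

  0-simplices (9): [1], [2], [3], [4], [5], [6], [7], [8], [9]
  1-simplices (27): (27 of them)
  2-simplices (18): [1,3,6], [1,3,8], [1,4,6], [1,4,9], [1,7,8], [1,7,9], [2,4,8], [2,4,9], [2,5,6], [2,5,9], [2,6,7], [2,7,8], [3,5,8], [3,5,9], [3,6,7], [3,7,9], [4,5,6], [4,5,8]

so the chain groups are C_0 ≅ Z^9, C_1 ≅ Z^27, C_2 ≅ Z^18.

The boundary map ∂_1: C_1 → C_0 sends each edge [p,q] (with p < q) to q − p.
The 9×27 boundary matrix has rank 8 and Smith normal form diag(1,1,1,1,1,1,1,1).

Boundary ∂_2: C_2 → C_1 sends each 2-simplex [p,q,r] to [q,r] − [p,r] + [p,q]. For instance
  ∂[1,4,6] = [4,6] − [1,6] + [1,4],
  ∂[1,3,8] = [3,8] − [1,8] + [1,3].
As a 27×18 matrix over Z this has rank 18, with invariant factors (1,1,1,1,1,1,1,1,1,1,1,1,1,1,1,1,1,2).

Now H_k = ker ∂_k / im ∂_{k+1}, so:

  H_2: rank ker ∂_2 − rank ∂_3 = (18 − 18) − 0 = 0, and there is no ∂_3, so H_2 ≅ 0.

(K is a triangulation of the Klein bottle.)

H_2 = 0.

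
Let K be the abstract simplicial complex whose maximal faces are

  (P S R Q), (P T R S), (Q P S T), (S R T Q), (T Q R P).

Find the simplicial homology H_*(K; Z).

We work with the vertex ordering P < Q < R < S < T. The simplices of K, each written with vertices in increasing order, are:

  0-simplices (5): P, Q, R, S, T
  1-simplices (10): PQ, PR, PS, PT, QR, QS, QT, RS, RT, ST
  2-simplices (10): PQR, PQS, PQT, PRS, PRT, PST, QRS, QRT, QST, RST
  3-simplices (5): PQRS, PQRT, PQST, PRST, QRST

giving chain groups C_0 ≅ Z^5, C_1 ≅ Z^10, C_2 ≅ Z^10, C_3 ≅ Z^5.

∂_1: C_1 → C_0 is given by ∂[p,q] = [q] − [p].
The 5×10 boundary matrix has rank 4 and Smith normal form diag(1,1,1,1).

The boundary map ∂_2: C_2 → C_1 sends each 2-simplex [p,q,r] to [q,r] − [p,r] + [p,q]. For instance
  ∂RST = ST − RT + RS,
  ∂PRT = RT − PT + PR.
This gives a 10×10 integer matrix of rank 6; reducing to Smith normal form yields diagonal entries (1,1,1,1,1,1).

The boundary map ∂_3: C_3 → C_2 sends each 3-simplex σ to the alternating sum Σ_i (−1)^i (σ with its i-th vertex removed). For instance
  ∂PQST = QST − PST + PQT − PQS,
  ∂PQRS = QRS − PRS + PQS − PQR.
As a 10×5 matrix over Z this has rank 4, with invariant factors (1,1,1,1).

Now H_k = ker ∂_k / im ∂_{k+1}, so:

  H_0: rank C_0 − rank ∂_1 = 5 − 4 = 1, and the invariant factors of ∂_1 are all 1, so H_0 ≅ Z.
  H_1: rank ker ∂_1 − rank ∂_2 = (10 − 4) − 6 = 0, and the invariant factors of ∂_2 are all 1, so H_1 ≅ 0.
  H_2: rank ker ∂_2 − rank ∂_3 = (10 − 6) − 4 = 0, and the invariant factors of ∂_3 are all 1, so H_2 ≅ 0.
  H_3: rank ker ∂_3 − rank ∂_4 = (5 − 4) − 0 = 1, and there is no ∂_4, so H_3 ≅ Z.

(K is a triangulation of the 3-sphere S^3.)

H_0 ≅ Z,  H_1 = 0,  H_2 = 0,  H_3 ≅ Z.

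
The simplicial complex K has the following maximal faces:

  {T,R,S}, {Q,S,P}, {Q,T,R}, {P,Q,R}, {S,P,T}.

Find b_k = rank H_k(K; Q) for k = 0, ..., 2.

K has 5 vertices, 10 edges, 5 triangles.
rank ∂_0 = 0, rank ∂_1 = 4 ⇒ b_0 = 5 − 0 − 4 = 1; all invariant factors of ∂_1 are 1 so no torsion. So H_0 ≅ Z.
rank ∂_1 = 4, rank ∂_2 = 5 ⇒ b_1 = 10 − 4 − 5 = 1; all invariant factors of ∂_2 are 1 so no torsion. So H_1 ≅ Z.
rank ∂_2 = 5, rank ∂_3 = 0 ⇒ b_2 = 5 − 5 − 0 = 0. So H_2 ≅ 0.

b_0 = 1, b_1 = 1, b_2 = 0.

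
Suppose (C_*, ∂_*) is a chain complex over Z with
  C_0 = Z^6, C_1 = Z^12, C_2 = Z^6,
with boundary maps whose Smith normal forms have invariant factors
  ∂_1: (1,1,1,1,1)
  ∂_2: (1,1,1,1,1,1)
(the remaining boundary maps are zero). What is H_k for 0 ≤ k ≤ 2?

H_0 ≅ Z,  H_1 ≅ Z,  H_2 = 0.

H_0: b_0 = 6 − 0 − 5 = 1; torsion from ∂_1 factors > 1: none. So H_0 ≅ Z.
H_1: b_1 = 12 − 5 − 6 = 1; torsion from ∂_2 factors > 1: none. So H_1 ≅ Z.
H_2: b_2 = 6 − 6 − 0 = 0; torsion from ∂_3 factors > 1: none. So H_2 ≅ 0.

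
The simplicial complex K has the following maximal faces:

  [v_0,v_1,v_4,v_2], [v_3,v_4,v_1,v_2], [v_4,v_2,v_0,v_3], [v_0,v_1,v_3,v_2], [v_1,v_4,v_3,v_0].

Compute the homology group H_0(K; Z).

H_0 = Z.

Take the total order v_0 < v_1 < v_2 < v_3 < v_4 on the vertex set. Then K (dimension 3) consists of the simplices:

  0-simplices (5): [v_0], [v_1], [v_2], [v_3], [v_4]
  1-simplices (10): [v_0,v_1], [v_0,v_2], [v_0,v_3], [v_0,v_4], [v_1,v_2], [v_1,v_3], [v_1,v_4], [v_2,v_3], [v_2,v_4], [v_3,v_4]
  2-simplices (10): [v_0,v_1,v_2], [v_0,v_1,v_3], [v_0,v_1,v_4], [v_0,v_2,v_3], [v_0,v_2,v_4], [v_0,v_3,v_4], [v_1,v_2,v_3], [v_1,v_2,v_4], [v_1,v_3,v_4], [v_2,v_3,v_4]
  3-simplices (5): [v_0,v_1,v_2,v_3], [v_0,v_1,v_2,v_4], [v_0,v_1,v_3,v_4], [v_0,v_2,v_3,v_4], [v_1,v_2,v_3,v_4]

giving chain groups C_0 ≅ Z^5, C_1 ≅ Z^10, C_2 ≅ Z^10, C_3 ≅ Z^5.

Boundary ∂_1: C_1 → C_0 sends each edge [p,q] (with p < q) to q − p. For instance
  ∂[v_2,v_4] = [v_4] − [v_2].
This gives a 5×10 integer matrix of rank 4; reducing to Smith normal form yields diagonal entries (1,1,1,1).

∂_2: C_2 → C_1 maps a triangle to the signed sum of its edges. For instance
  ∂[v_2,v_3,v_4] = [v_3,v_4] − [v_2,v_4] + [v_2,v_3],
  ∂[v_0,v_2,v_4] = [v_2,v_4] − [v_0,v_4] + [v_0,v_2].
As a 10×10 matrix over Z this has rank 6, with invariant factors (1,1,1,1,1,1).

The boundary map ∂_3: C_3 → C_2 sends each 3-simplex σ to the alternating sum Σ_i (−1)^i (σ with its i-th vertex removed). For instance
  ∂[v_0,v_2,v_3,v_4] = [v_2,v_3,v_4] − [v_0,v_3,v_4] + [v_0,v_2,v_4] − [v_0,v_2,v_3],
  ∂[v_0,v_1,v_2,v_4] = [v_1,v_2,v_4] − [v_0,v_2,v_4] + [v_0,v_1,v_4] − [v_0,v_1,v_2].
The 10×5 boundary matrix has rank 4 and Smith normal form diag(1,1,1,1).

Computing H_k = (kernel of ∂_k) / (image of ∂_{k+1}):

  H_0: rank C_0 − rank ∂_1 = 5 − 4 = 1, and the invariant factors of ∂_1 are all 1, so H_0 ≅ Z.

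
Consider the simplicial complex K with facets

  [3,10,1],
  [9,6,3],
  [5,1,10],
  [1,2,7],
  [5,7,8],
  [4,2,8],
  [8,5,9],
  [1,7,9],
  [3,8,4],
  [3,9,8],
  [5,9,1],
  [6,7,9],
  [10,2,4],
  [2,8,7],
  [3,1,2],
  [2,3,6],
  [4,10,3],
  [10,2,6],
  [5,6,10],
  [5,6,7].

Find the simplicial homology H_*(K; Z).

Fix the vertex order 1 < 2 < 3 < 4 < 5 < 6 < 7 < 8 < 9 < 10 and write every simplex with vertices in increasing order. Then dim K = 2 and the simplices of K are:

  0-simplices (10): [1], [2], [3], [4], [5], [6], [7], [8], [9], [10]
  1-simplices (30): (30 of them)
  2-simplices (20): (20 of them)

giving chain groups C_0 ≅ Z^10, C_1 ≅ Z^30, C_2 ≅ Z^20.

∂_1: C_1 → C_0 maps an edge to its endpoints' difference, ∂[p,q] = q − p.
The resulting 10×30 matrix has rank 9, and its Smith normal form has invariant factors (1,1,1,1,1,1,1,1,1).

The boundary map ∂_2: C_2 → C_1 maps a triangle to the signed sum of its edges. For instance
  ∂[6,7,9] = [7,9] − [6,9] + [6,7],
  ∂[1,5,9] = [5,9] − [1,9] + [1,5].
This gives a 30×20 integer matrix of rank 20; reducing to Smith normal form yields diagonal entries (1,1,1,1,1,1,1,1,1,1,1,1,1,1,1,1,1,1,1,2).

From H_k ≅ ker(∂_k) / im(∂_{k+1}) we obtain:

  H_0: rank C_0 − rank ∂_1 = 10 − 9 = 1, and the invariant factors of ∂_1 are all 1, so H_0 ≅ Z.
  H_1: rank ker ∂_1 − rank ∂_2 = (30 − 9) − 20 = 1, and ∂_2 has invariant factor 2 > 1, so H_1 ≅ Z ⊕ Z/2.
  H_2: rank ker ∂_2 − rank ∂_3 = (20 − 20) − 0 = 0, and there is no ∂_3, so H_2 ≅ 0.

As a check, the Euler characteristic is 10 − 30 + 20 = 0, which agrees with 1 − 1 + 0 = 0.
(K is a triangulation of the Klein bottle.)

H_0 ≅ Z,  H_1 ≅ Z ⊕ Z/2,  H_2 = 0.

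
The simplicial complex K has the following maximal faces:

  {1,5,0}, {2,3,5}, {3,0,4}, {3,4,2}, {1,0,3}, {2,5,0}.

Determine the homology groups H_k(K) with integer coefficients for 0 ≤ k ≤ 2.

H_0 ≅ Z,  H_1 ≅ Z,  H_2 = 0.

K has 6 vertices, 12 edges, 6 triangles.
rank ∂_0 = 0, rank ∂_1 = 5 ⇒ b_0 = 6 − 0 − 5 = 1; all invariant factors of ∂_1 are 1 so no torsion. So H_0 = Z.
rank ∂_1 = 5, rank ∂_2 = 6 ⇒ b_1 = 12 − 5 − 6 = 1; all invariant factors of ∂_2 are 1 so no torsion. So H_1 = Z.
rank ∂_2 = 6, rank ∂_3 = 0 ⇒ b_2 = 6 − 6 − 0 = 0. So H_2 = 0.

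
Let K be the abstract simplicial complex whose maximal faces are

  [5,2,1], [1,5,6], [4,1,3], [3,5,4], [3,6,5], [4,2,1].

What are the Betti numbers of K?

b_0 = 1, b_1 = 1, b_2 = 0.

K has 6 vertices, 12 edges, 6 triangles.
rank ∂_0 = 0, rank ∂_1 = 5 ⇒ b_0 = 6 − 0 − 5 = 1; all invariant factors of ∂_1 are 1 so no torsion. So H_0 = Z.
rank ∂_1 = 5, rank ∂_2 = 6 ⇒ b_1 = 12 − 5 − 6 = 1; all invariant factors of ∂_2 are 1 so no torsion. So H_1 = Z.
rank ∂_2 = 6, rank ∂_3 = 0 ⇒ b_2 = 6 − 6 − 0 = 0. So H_2 = 0.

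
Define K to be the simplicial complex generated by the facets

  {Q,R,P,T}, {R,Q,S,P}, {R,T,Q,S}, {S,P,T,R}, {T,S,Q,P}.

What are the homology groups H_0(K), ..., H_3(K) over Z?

H_0 ≅ Z,  H_1 = 0,  H_2 = 0,  H_3 ≅ Z.

Fix the vertex order P < Q < R < S < T and write every simplex with vertices in increasing order. Then dim K = 3 and the simplices of K are:

  0-simplices (5): P, Q, R, S, T
  1-simplices (10): PQ, PR, PS, PT, QR, QS, QT, RS, RT, ST
  2-simplices (10): PQR, PQS, PQT, PRS, PRT, PST, QRS, QRT, QST, RST
  3-simplices (5): PQRS, PQRT, PQST, PRST, QRST

Hence C_0 ≅ Z^5, C_1 ≅ Z^10, C_2 ≅ Z^10, C_3 ≅ Z^5.

The boundary map ∂_1: C_1 → C_0 maps an edge to its endpoints' difference, ∂[p,q] = q − p.
As a 5×10 matrix over Z this has rank 4, with invariant factors (1,1,1,1).

The boundary map ∂_2: C_2 → C_1 maps a triangle to the signed sum of its edges. For instance
  ∂QST = ST − QT + QS,
  ∂PRS = RS − PS + PR.
The resulting 10×10 matrix has rank 6, and its Smith normal form has invariant factors (1,1,1,1,1,1).

The boundary map ∂_3: C_3 → C_2 sends each 3-simplex σ to the alternating sum Σ_i (−1)^i (σ with its i-th vertex removed). For instance
  ∂PRST = RST − PST + PRT − PRS,
  ∂PQST = QST − PST + PQT − PQS.
The resulting 10×5 matrix has rank 4, and its Smith normal form has invariant factors (1,1,1,1).

Computing H_k = (kernel of ∂_k) / (image of ∂_{k+1}):

  H_0: rank C_0 − rank ∂_1 = 5 − 4 = 1, and the invariant factors of ∂_1 are all 1, so H_0 ≅ Z.
  H_1: rank ker ∂_1 − rank ∂_2 = (10 − 4) − 6 = 0, and the invariant factors of ∂_2 are all 1, so H_1 ≅ 0.
  H_2: rank ker ∂_2 − rank ∂_3 = (10 − 6) − 4 = 0, and the invariant factors of ∂_3 are all 1, so H_2 ≅ 0.
  H_3: rank ker ∂_3 − rank ∂_4 = (5 − 4) − 0 = 1, and there is no ∂_4, so H_3 ≅ Z.

(K is a triangulation of the 3-sphere S^3.)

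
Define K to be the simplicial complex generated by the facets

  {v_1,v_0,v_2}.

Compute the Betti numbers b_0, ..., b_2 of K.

Take the total order v_0 < v_1 < v_2 on the vertex set. Then K (dimension 2) consists of the simplices:

  0-simplices (3): [v_0], [v_1], [v_2]
  1-simplices (3): [v_0,v_1], [v_0,v_2], [v_1,v_2]
  2-simplices (1): [v_0,v_1,v_2]

giving chain groups C_0 ≅ Z^3, C_1 ≅ Z^3, C_2 ≅ Z^1.

Boundary ∂_1: C_1 → C_0 maps an edge to its endpoints' difference, ∂[p,q] = q − p. For instance
  ∂[v_0,v_2] = [v_2] − [v_0].
This gives a 3×3 integer matrix of rank 2; reducing to Smith normal form yields diagonal entries (1,1).

∂_2: C_2 → C_1 acts by ∂[p,q,r] = [q,r] − [p,r] + [p,q]. For instance
  ∂[v_0,v_1,v_2] = [v_1,v_2] − [v_0,v_2] + [v_0,v_1].
The 3×1 boundary matrix has rank 1 and Smith normal form diag(1).

Now H_k = ker ∂_k / im ∂_{k+1}, so:

  H_0: rank C_0 − rank ∂_1 = 3 − 2 = 1, and the invariant factors of ∂_1 are all 1, so H_0 ≅ Z.
  H_1: rank ker ∂_1 − rank ∂_2 = (3 − 2) − 1 = 0, and the invariant factors of ∂_2 are all 1, so H_1 ≅ 0.
  H_2: rank ker ∂_2 − rank ∂_3 = (1 − 1) − 0 = 0, and there is no ∂_3, so H_2 ≅ 0.

As a check, the Euler characteristic is 3 − 3 + 1 = 1, which agrees with 1 − 0 + 0 = 1.

Hence the Betti numbers are b_0 = 1, b_1 = 0, b_2 = 0.

b_0 = 1, b_1 = 0, b_2 = 0.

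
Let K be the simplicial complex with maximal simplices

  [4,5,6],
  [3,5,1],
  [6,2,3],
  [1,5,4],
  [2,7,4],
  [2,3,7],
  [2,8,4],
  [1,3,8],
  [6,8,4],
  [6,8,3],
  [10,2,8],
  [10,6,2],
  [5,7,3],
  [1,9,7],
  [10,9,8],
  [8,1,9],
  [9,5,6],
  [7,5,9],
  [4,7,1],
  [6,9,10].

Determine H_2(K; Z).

H_2 ≅ 0.

K has 10 vertices, 30 edges, 20 triangles.
rank ∂_2 = 20, rank ∂_3 = 0 ⇒ b_2 = 20 − 20 − 0 = 0. So H_2 ≅ 0.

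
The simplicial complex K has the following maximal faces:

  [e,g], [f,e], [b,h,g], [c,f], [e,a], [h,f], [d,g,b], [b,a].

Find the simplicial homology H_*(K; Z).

H_0 ≅ Z,  H_1 ≅ Z^2,  H_2 = 0.

K has 8 vertices, 11 edges, 2 triangles.
rank ∂_0 = 0, rank ∂_1 = 7 ⇒ b_0 = 8 − 0 − 7 = 1; all invariant factors of ∂_1 are 1 so no torsion. So H_0 ≅ Z.
rank ∂_1 = 7, rank ∂_2 = 2 ⇒ b_1 = 11 − 7 − 2 = 2; all invariant factors of ∂_2 are 1 so no torsion. So H_1 ≅ Z^2.
rank ∂_2 = 2, rank ∂_3 = 0 ⇒ b_2 = 2 − 2 − 0 = 0. So H_2 ≅ 0.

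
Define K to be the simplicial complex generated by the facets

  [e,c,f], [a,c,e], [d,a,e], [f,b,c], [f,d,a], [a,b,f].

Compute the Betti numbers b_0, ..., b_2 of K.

Take the total order a < b < c < d < e < f on the vertex set. Then K (dimension 2) consists of the simplices:

  0-simplices (6): a, b, c, d, e, f
  1-simplices (12): ab, ac, ad, ae, af, bc, bf, ce, cf, de, df, ef
  2-simplices (6): abf, ace, ade, adf, bcf, cef

giving chain groups C_0 ≅ Z^6, C_1 ≅ Z^12, C_2 ≅ Z^6.

The boundary map ∂_1: C_1 → C_0 sends each edge [p,q] (with p < q) to q − p. For instance
  ∂bc = c − b.
As a 6×12 matrix over Z this has rank 5, with invariant factors (1,1,1,1,1).

The boundary map ∂_2: C_2 → C_1 acts by ∂[p,q,r] = [q,r] − [p,r] + [p,q]. For instance
  ∂ace = ce − ae + ac,
  ∂bcf = cf − bf + bc.
This gives a 12×6 integer matrix of rank 6; reducing to Smith normal form yields diagonal entries (1,1,1,1,1,1).

From H_k ≅ ker(∂_k) / im(∂_{k+1}) we obtain:

  H_0: rank C_0 − rank ∂_1 = 6 − 5 = 1, and the invariant factors of ∂_1 are all 1, so H_0 = Z.
  H_1: rank ker ∂_1 − rank ∂_2 = (12 − 5) − 6 = 1, and the invariant factors of ∂_2 are all 1, so H_1 = Z.
  H_2: rank ker ∂_2 − rank ∂_3 = (6 − 6) − 0 = 0, and there is no ∂_3, so H_2 = 0.

As a check, the Euler characteristic is 6 − 12 + 6 = 0, which agrees with 1 − 1 + 0 = 0.
(K is a triangulation of the cylinder S^1 x I.)

Hence the Betti numbers are b_0 = 1, b_1 = 1, b_2 = 0.

b_0 = 1, b_1 = 1, b_2 = 0.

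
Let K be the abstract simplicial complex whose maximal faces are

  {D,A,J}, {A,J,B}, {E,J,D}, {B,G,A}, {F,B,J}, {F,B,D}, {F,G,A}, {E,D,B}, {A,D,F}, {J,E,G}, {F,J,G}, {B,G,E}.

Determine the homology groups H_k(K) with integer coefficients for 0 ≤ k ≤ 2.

Fix the vertex order A < B < D < E < F < G < J and write every simplex with vertices in increasing order. Then dim K = 2 and the simplices of K are:

  0-simplices (7): A, B, D, E, F, G, J
  1-simplices (18): AB, AD, AF, AG, AJ, BD, BE, BF, BG, BJ, DE, DF, DJ, EG, EJ, FG, FJ, GJ
  2-simplices (12): ABG, ABJ, ADF, ADJ, AFG, BDE, BDF, BEG, BFJ, DEJ, EGJ, FGJ

Hence C_0 ≅ Z^7, C_1 ≅ Z^18, C_2 ≅ Z^12.

∂_1: C_1 → C_0 sends each edge [p,q] (with p < q) to q − p. For instance
  ∂DE = E − D.
The resulting 7×18 matrix has rank 6, and its Smith normal form has invariant factors (1,1,1,1,1,1).

Boundary ∂_2: C_2 → C_1 acts by ∂[p,q,r] = [q,r] − [p,r] + [p,q]. For instance
  ∂ABG = BG − AG + AB,
  ∂FGJ = GJ − FJ + FG.
This gives a 18×12 integer matrix of rank 12; reducing to Smith normal form yields diagonal entries (1,1,1,1,1,1,1,1,1,1,1,2).

Computing H_k = (kernel of ∂_k) / (image of ∂_{k+1}):

  H_0: rank C_0 − rank ∂_1 = 7 − 6 = 1, and the invariant factors of ∂_1 are all 1, so H_0 = Z.
  H_1: rank ker ∂_1 − rank ∂_2 = (18 − 6) − 12 = 0, and ∂_2 has invariant factor 2 > 1, so H_1 = Z/2.
  H_2: rank ker ∂_2 − rank ∂_3 = (12 − 12) − 0 = 0, and there is no ∂_3, so H_2 = 0.

As a check, the Euler characteristic is 7 − 18 + 12 = 1, which agrees with 1 − 0 + 0 = 1.
(K is a triangulation of the real projective plane RP^2.)

H_0 ≅ Z,  H_1 ≅ Z/2,  H_2 = 0.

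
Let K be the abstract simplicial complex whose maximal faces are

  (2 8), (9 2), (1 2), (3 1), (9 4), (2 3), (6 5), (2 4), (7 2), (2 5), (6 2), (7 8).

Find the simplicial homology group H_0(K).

Fix the vertex order 1 < 2 < 3 < 4 < 5 < 6 < 7 < 8 < 9 and write every simplex with vertices in increasing order. Then dim K = 1 and the simplices of K are:

  0-simplices (9): [1], [2], [3], [4], [5], [6], [7], [8], [9]
  1-simplices (12): [1,2], [1,3], [2,3], [2,4], [2,5], [2,6], [2,7], [2,8], [2,9], [4,9], [5,6], [7,8]

giving chain groups C_0 ≅ Z^9, C_1 ≅ Z^12.

∂_1: C_1 → C_0 sends each edge [p,q] (with p < q) to q − p. For instance
  ∂[2,9] = [9] − [2].
The 9×12 boundary matrix has rank 8 and Smith normal form diag(1,1,1,1,1,1,1,1).

Reading off H_k = ker ∂_k / im ∂_{k+1}:

  H_0: rank C_0 − rank ∂_1 = 9 − 8 = 1, and the invariant factors of ∂_1 are all 1, so H_0 = Z.

H_0 ≅ Z.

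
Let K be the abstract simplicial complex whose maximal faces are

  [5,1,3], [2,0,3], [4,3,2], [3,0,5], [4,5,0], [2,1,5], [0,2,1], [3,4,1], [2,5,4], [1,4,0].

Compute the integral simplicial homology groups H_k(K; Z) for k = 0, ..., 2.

H_0 ≅ Z,  H_1 ≅ Z/2Z,  H_2 = 0.

Take the total order 0 < 1 < 2 < 3 < 4 < 5 on the vertex set. Then K (dimension 2) consists of the simplices:

  0-simplices (6): [0], [1], [2], [3], [4], [5]
  1-simplices (15): [0,1], [0,2], [0,3], [0,4], [0,5], [1,2], [1,3], [1,4], [1,5], [2,3], [2,4], [2,5], [3,4], [3,5], [4,5]
  2-simplices (10): [0,1,2], [0,1,4], [0,2,3], [0,3,5], [0,4,5], [1,2,5], [1,3,4], [1,3,5], [2,3,4], [2,4,5]

giving chain groups C_0 ≅ Z^6, C_1 ≅ Z^15, C_2 ≅ Z^10.

Boundary ∂_1: C_1 → C_0 maps an edge to its endpoints' difference, ∂[p,q] = q − p.
As a 6×15 matrix over Z this has rank 5, with invariant factors (1,1,1,1,1).

The boundary map ∂_2: C_2 → C_1 sends each 2-simplex [p,q,r] to [q,r] − [p,r] + [p,q]. For instance
  ∂[0,2,3] = [2,3] − [0,3] + [0,2],
  ∂[0,3,5] = [3,5] − [0,5] + [0,3].
This gives a 15×10 integer matrix of rank 10; reducing to Smith normal form yields diagonal entries (1,1,1,1,1,1,1,1,1,2).

Reading off H_k = ker ∂_k / im ∂_{k+1}:

  H_0: rank C_0 − rank ∂_1 = 6 − 5 = 1, and the invariant factors of ∂_1 are all 1, so H_0 ≅ Z.
  H_1: rank ker ∂_1 − rank ∂_2 = (15 − 5) − 10 = 0, and ∂_2 has invariant factor 2 > 1, so H_1 ≅ Z/2Z.
  H_2: rank ker ∂_2 − rank ∂_3 = (10 − 10) − 0 = 0, and there is no ∂_3, so H_2 ≅ 0.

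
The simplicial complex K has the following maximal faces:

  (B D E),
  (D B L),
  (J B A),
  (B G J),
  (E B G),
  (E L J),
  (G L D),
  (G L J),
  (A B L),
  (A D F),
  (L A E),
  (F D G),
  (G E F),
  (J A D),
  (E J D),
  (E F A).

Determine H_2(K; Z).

We work with the vertex ordering A < B < D < E < F < G < J < L. The simplices of K, each written with vertices in increasing order, are:

  0-simplices (8): A, B, D, E, F, G, J, L
  1-simplices (24): AB, AD, AE, AF, AJ, AL, BD, BE, BG, BJ, BL, DE, DF, DG, DJ, DL, EF, EG, EJ, EL, FG, GJ, GL, JL
  2-simplices (16): ABJ, ABL, ADF, ADJ, AEF, AEL, BDE, BDL, BEG, BGJ, DEJ, DFG, DGL, EFG, EJL, GJL

Hence C_0 ≅ Z^8, C_1 ≅ Z^24, C_2 ≅ Z^16.

Boundary ∂_1: C_1 → C_0 is given by ∂[p,q] = [q] − [p]. For instance
  ∂EJ = J − E.
The resulting 8×24 matrix has rank 7, and its Smith normal form has invariant factors (1,1,1,1,1,1,1).

The boundary map ∂_2: C_2 → C_1 acts by ∂[p,q,r] = [q,r] − [p,r] + [p,q]. For instance
  ∂DFG = FG − DG + DF,
  ∂ABL = BL − AL + AB.
The resulting 24×16 matrix has rank 15, and its Smith normal form has invariant factors (1,1,1,1,1,1,1,1,1,1,1,1,1,1,1).

Reading off H_k = ker ∂_k / im ∂_{k+1}:

  H_2: rank ker ∂_2 − rank ∂_3 = (16 − 15) − 0 = 1, and there is no ∂_3, so H_2 = Z.

H_2 ≅ Z.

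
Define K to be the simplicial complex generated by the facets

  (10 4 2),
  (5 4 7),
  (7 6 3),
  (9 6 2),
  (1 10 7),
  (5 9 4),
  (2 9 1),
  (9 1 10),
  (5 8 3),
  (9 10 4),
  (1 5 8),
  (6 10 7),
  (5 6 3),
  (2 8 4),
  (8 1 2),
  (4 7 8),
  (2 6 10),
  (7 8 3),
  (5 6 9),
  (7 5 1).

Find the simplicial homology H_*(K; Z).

K has 10 vertices, 30 edges, 20 triangles.
rank ∂_0 = 0, rank ∂_1 = 9 ⇒ b_0 = 10 − 0 − 9 = 1; all invariant factors of ∂_1 are 1 so no torsion. So H_0 ≅ Z.
rank ∂_1 = 9, rank ∂_2 = 20 ⇒ b_1 = 30 − 9 − 20 = 1; ∂_2 has invariant factor(s) [2] giving torsion. So H_1 ≅ Z ⊕ Z/2.
rank ∂_2 = 20, rank ∂_3 = 0 ⇒ b_2 = 20 − 20 − 0 = 0. So H_2 ≅ 0.

H_0 = Z,  H_1 = Z ⊕ Z/2,  H_2 = 0.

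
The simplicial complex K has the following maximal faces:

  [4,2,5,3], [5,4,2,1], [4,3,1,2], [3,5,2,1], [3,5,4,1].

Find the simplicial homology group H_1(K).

H_1 ≅ 0.

Take the total order 1 < 2 < 3 < 4 < 5 on the vertex set. Then K (dimension 3) consists of the simplices:

  0-simplices (5): [1], [2], [3], [4], [5]
  1-simplices (10): [1,2], [1,3], [1,4], [1,5], [2,3], [2,4], [2,5], [3,4], [3,5], [4,5]
  2-simplices (10): [1,2,3], [1,2,4], [1,2,5], [1,3,4], [1,3,5], [1,4,5], [2,3,4], [2,3,5], [2,4,5], [3,4,5]
  3-simplices (5): [1,2,3,4], [1,2,3,5], [1,2,4,5], [1,3,4,5], [2,3,4,5]

giving chain groups C_0 ≅ Z^5, C_1 ≅ Z^10, C_2 ≅ Z^10, C_3 ≅ Z^5.

Boundary ∂_1: C_1 → C_0 is given by ∂[p,q] = [q] − [p].
This gives a 5×10 integer matrix of rank 4; reducing to Smith normal form yields diagonal entries (1,1,1,1).

Boundary ∂_2: C_2 → C_1 acts by ∂[p,q,r] = [q,r] − [p,r] + [p,q]. For instance
  ∂[2,3,5] = [3,5] − [2,5] + [2,3],
  ∂[3,4,5] = [4,5] − [3,5] + [3,4].
The 10×10 boundary matrix has rank 6 and Smith normal form diag(1,1,1,1,1,1).

Boundary ∂_3: C_3 → C_2 sends each 3-simplex σ to the alternating sum Σ_i (−1)^i (σ with its i-th vertex removed). For instance
  ∂[1,3,4,5] = [3,4,5] − [1,4,5] + [1,3,5] − [1,3,4],
  ∂[1,2,3,5] = [2,3,5] − [1,3,5] + [1,2,5] − [1,2,3].
This gives a 10×5 integer matrix of rank 4; reducing to Smith normal form yields diagonal entries (1,1,1,1).

From H_k ≅ ker(∂_k) / im(∂_{k+1}) we obtain:

  H_1: rank ker ∂_1 − rank ∂_2 = (10 − 4) − 6 = 0, and the invariant factors of ∂_2 are all 1, so H_1 = 0.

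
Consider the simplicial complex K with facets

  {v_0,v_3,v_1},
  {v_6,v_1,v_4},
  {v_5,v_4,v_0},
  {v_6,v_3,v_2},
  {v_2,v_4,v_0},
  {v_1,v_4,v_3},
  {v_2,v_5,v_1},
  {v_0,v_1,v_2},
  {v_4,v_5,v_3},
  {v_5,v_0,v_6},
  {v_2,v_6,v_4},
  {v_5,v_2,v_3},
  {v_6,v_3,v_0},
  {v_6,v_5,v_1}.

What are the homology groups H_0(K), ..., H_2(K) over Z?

Order the vertices as v_0 < v_1 < v_2 < v_3 < v_4 < v_5 < v_6. Listing each simplex with vertices in this order, K has dimension 2 with simplices:

  0-simplices (7): [v_0], [v_1], [v_2], [v_3], [v_4], [v_5], [v_6]
  1-simplices (21): (21 of them)
  2-simplices (14): (14 of them)

Hence C_0 ≅ Z^7, C_1 ≅ Z^21, C_2 ≅ Z^14.

∂_1: C_1 → C_0 is given by ∂[p,q] = [q] − [p].
This gives a 7×21 integer matrix of rank 6; reducing to Smith normal form yields diagonal entries (1,1,1,1,1,1).

The boundary map ∂_2: C_2 → C_1 acts by ∂[p,q,r] = [q,r] − [p,r] + [p,q]. For instance
  ∂[v_0,v_3,v_6] = [v_3,v_6] − [v_0,v_6] + [v_0,v_3],
  ∂[v_0,v_5,v_6] = [v_5,v_6] − [v_0,v_6] + [v_0,v_5].
The 21×14 boundary matrix has rank 13 and Smith normal form diag(1,1,1,1,1,1,1,1,1,1,1,1,1).

Reading off H_k = ker ∂_k / im ∂_{k+1}:

  H_0: rank C_0 − rank ∂_1 = 7 − 6 = 1, and the invariant factors of ∂_1 are all 1, so H_0 ≅ Z.
  H_1: rank ker ∂_1 − rank ∂_2 = (21 − 6) − 13 = 2, and the invariant factors of ∂_2 are all 1, so H_1 ≅ Z^2.
  H_2: rank ker ∂_2 − rank ∂_3 = (14 − 13) − 0 = 1, and there is no ∂_3, so H_2 ≅ Z.

As a check, the Euler characteristic is 7 − 21 + 14 = 0, which agrees with 1 − 2 + 1 = 0.

H_0 = Z,  H_1 = Z^2,  H_2 = Z.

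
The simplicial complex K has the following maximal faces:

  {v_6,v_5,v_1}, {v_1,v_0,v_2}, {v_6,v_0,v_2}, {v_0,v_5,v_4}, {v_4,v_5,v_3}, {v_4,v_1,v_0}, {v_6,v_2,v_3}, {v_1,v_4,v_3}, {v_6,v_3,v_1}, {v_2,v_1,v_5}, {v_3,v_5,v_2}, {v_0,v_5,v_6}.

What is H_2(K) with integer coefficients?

Order the vertices as v_0 < v_1 < v_2 < v_3 < v_4 < v_5 < v_6. Listing each simplex with vertices in this order, K has dimension 2 with simplices:

  0-simplices (7): [v_0], [v_1], [v_2], [v_3], [v_4], [v_5], [v_6]
  1-simplices (18): (18 of them)
  2-simplices (12): (12 of them)

so the chain groups are C_0 ≅ Z^7, C_1 ≅ Z^18, C_2 ≅ Z^12.

The boundary map ∂_1: C_1 → C_0 is given by ∂[p,q] = [q] − [p]. For instance
  ∂[v_0,v_6] = [v_6] − [v_0].
The 7×18 boundary matrix has rank 6 and Smith normal form diag(1,1,1,1,1,1).

Boundary ∂_2: C_2 → C_1 maps a triangle to the signed sum of its edges. For instance
  ∂[v_1,v_5,v_6] = [v_5,v_6] − [v_1,v_6] + [v_1,v_5],
  ∂[v_0,v_1,v_4] = [v_1,v_4] − [v_0,v_4] + [v_0,v_1].
The resulting 18×12 matrix has rank 12, and its Smith normal form has invariant factors (1,1,1,1,1,1,1,1,1,1,1,2).

From H_k ≅ ker(∂_k) / im(∂_{k+1}) we obtain:

  H_2: rank ker ∂_2 − rank ∂_3 = (12 − 12) − 0 = 0, and there is no ∂_3, so H_2 = 0.

(K is a triangulation of the real projective plane RP^2.)

H_2 ≅ 0.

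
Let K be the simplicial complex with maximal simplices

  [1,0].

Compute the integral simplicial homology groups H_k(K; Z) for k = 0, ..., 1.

We work with the vertex ordering 0 < 1. The simplices of K, each written with vertices in increasing order, are:

  0-simplices (2): [0], [1]
  1-simplices (1): [0,1]

giving chain groups C_0 ≅ Z^2, C_1 ≅ Z^1.

∂_1: C_1 → C_0 sends each edge [p,q] (with p < q) to q − p. For instance
  ∂[0,1] = [1] − [0].
As a 2×1 matrix over Z this has rank 1, with invariant factors (1).

Now H_k = ker ∂_k / im ∂_{k+1}, so:

  H_0: rank C_0 − rank ∂_1 = 2 − 1 = 1, and the invariant factors of ∂_1 are all 1, so H_0 ≅ Z.
  H_1: rank ker ∂_1 − rank ∂_2 = (1 − 1) − 0 = 0, and there is no ∂_2, so H_1 ≅ 0.

H_0 ≅ Z,  H_1 = 0.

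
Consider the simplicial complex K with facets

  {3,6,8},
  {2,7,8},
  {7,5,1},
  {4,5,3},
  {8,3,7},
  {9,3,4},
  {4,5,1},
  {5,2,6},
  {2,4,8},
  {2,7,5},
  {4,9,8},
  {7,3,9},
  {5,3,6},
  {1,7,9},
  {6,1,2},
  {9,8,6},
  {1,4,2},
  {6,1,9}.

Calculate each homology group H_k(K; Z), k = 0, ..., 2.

H_0 ≅ Z,  H_1 ≅ Z ⊕ Z/2,  H_2 = 0.

Fix the vertex order 1 < 2 < 3 < 4 < 5 < 6 < 7 < 8 < 9 and write every simplex with vertices in increasing order. Then dim K = 2 and the simplices of K are:

  0-simplices (9): [1], [2], [3], [4], [5], [6], [7], [8], [9]
  1-simplices (27): (27 of them)
  2-simplices (18): [1,2,4], [1,2,6], [1,4,5], [1,5,7], [1,6,9], [1,7,9], [2,4,8], [2,5,6], [2,5,7], [2,7,8], [3,4,5], [3,4,9], [3,5,6], [3,6,8], [3,7,8], [3,7,9], [4,8,9], [6,8,9]

Hence C_0 ≅ Z^9, C_1 ≅ Z^27, C_2 ≅ Z^18.

∂_1: C_1 → C_0 sends each edge [p,q] (with p < q) to q − p. For instance
  ∂[3,9] = [9] − [3].
The resulting 9×27 matrix has rank 8, and its Smith normal form has invariant factors (1,1,1,1,1,1,1,1).

Boundary ∂_2: C_2 → C_1 acts by ∂[p,q,r] = [q,r] − [p,r] + [p,q]. For instance
  ∂[1,4,5] = [4,5] − [1,5] + [1,4],
  ∂[2,5,6] = [5,6] − [2,6] + [2,5].
The 27×18 boundary matrix has rank 18 and Smith normal form diag(1,1,1,1,1,1,1,1,1,1,1,1,1,1,1,1,1,2).

From H_k ≅ ker(∂_k) / im(∂_{k+1}) we obtain:

  H_0: rank C_0 − rank ∂_1 = 9 − 8 = 1, and the invariant factors of ∂_1 are all 1, so H_0 = Z.
  H_1: rank ker ∂_1 − rank ∂_2 = (27 − 8) − 18 = 1, and ∂_2 has invariant factor 2 > 1, so H_1 = Z ⊕ Z/2.
  H_2: rank ker ∂_2 − rank ∂_3 = (18 − 18) − 0 = 0, and there is no ∂_3, so H_2 = 0.

As a check, the Euler characteristic is 9 − 27 + 18 = 0, which agrees with 1 − 1 + 0 = 0.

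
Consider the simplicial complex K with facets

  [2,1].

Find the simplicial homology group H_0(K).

Order the vertices as 1 < 2. Listing each simplex with vertices in this order, K has dimension 1 with simplices:

  0-simplices (2): [1], [2]
  1-simplices (1): [1,2]

giving chain groups C_0 ≅ Z^2, C_1 ≅ Z^1.

∂_1: C_1 → C_0 is given by ∂[p,q] = [q] − [p].
The resulting 2×1 matrix has rank 1, and its Smith normal form has invariant factors (1).

Reading off H_k = ker ∂_k / im ∂_{k+1}:

  H_0: rank C_0 − rank ∂_1 = 2 − 1 = 1, and the invariant factors of ∂_1 are all 1, so H_0 ≅ Z.

H_0 = Z.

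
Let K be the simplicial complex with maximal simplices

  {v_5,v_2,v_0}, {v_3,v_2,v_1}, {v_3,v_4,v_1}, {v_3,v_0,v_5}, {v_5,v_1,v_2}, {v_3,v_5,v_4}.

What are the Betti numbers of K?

b_0 = 1, b_1 = 1, b_2 = 0.

Fix the vertex order v_0 < v_1 < v_2 < v_3 < v_4 < v_5 and write every simplex with vertices in increasing order. Then dim K = 2 and the simplices of K are:

  0-simplices (6): [v_0], [v_1], [v_2], [v_3], [v_4], [v_5]
  1-simplices (12): [v_0,v_2], [v_0,v_3], [v_0,v_5], [v_1,v_2], [v_1,v_3], [v_1,v_4], [v_1,v_5], [v_2,v_3], [v_2,v_5], [v_3,v_4], [v_3,v_5], [v_4,v_5]
  2-simplices (6): [v_0,v_2,v_5], [v_0,v_3,v_5], [v_1,v_2,v_3], [v_1,v_2,v_5], [v_1,v_3,v_4], [v_3,v_4,v_5]

Hence C_0 ≅ Z^6, C_1 ≅ Z^12, C_2 ≅ Z^6.

∂_1: C_1 → C_0 maps an edge to its endpoints' difference, ∂[p,q] = q − p. For instance
  ∂[v_1,v_5] = [v_5] − [v_1].
As a 6×12 matrix over Z this has rank 5, with invariant factors (1,1,1,1,1).

The boundary map ∂_2: C_2 → C_1 maps a triangle to the signed sum of its edges. For instance
  ∂[v_1,v_2,v_3] = [v_2,v_3] − [v_1,v_3] + [v_1,v_2],
  ∂[v_3,v_4,v_5] = [v_4,v_5] − [v_3,v_5] + [v_3,v_4].
The resulting 12×6 matrix has rank 6, and its Smith normal form has invariant factors (1,1,1,1,1,1).

Computing H_k = (kernel of ∂_k) / (image of ∂_{k+1}):

  H_0: rank C_0 − rank ∂_1 = 6 − 5 = 1, and the invariant factors of ∂_1 are all 1, so H_0 = Z.
  H_1: rank ker ∂_1 − rank ∂_2 = (12 − 5) − 6 = 1, and the invariant factors of ∂_2 are all 1, so H_1 = Z.
  H_2: rank ker ∂_2 − rank ∂_3 = (6 − 6) − 0 = 0, and there is no ∂_3, so H_2 = 0.

Hence the Betti numbers are b_0 = 1, b_1 = 1, b_2 = 0.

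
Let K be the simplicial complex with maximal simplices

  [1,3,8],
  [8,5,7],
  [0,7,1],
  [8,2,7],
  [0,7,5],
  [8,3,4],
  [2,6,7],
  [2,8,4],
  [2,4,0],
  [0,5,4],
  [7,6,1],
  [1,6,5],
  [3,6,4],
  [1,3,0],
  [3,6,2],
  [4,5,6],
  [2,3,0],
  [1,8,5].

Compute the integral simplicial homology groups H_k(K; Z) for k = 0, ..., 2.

H_0 ≅ Z,  H_1 ≅ Z ⊕ Z/2Z,  H_2 = 0.

Take the total order 0 < 1 < 2 < 3 < 4 < 5 < 6 < 7 < 8 on the vertex set. Then K (dimension 2) consists of the simplices:

  0-simplices (9): [0], [1], [2], [3], [4], [5], [6], [7], [8]
  1-simplices (27): (27 of them)
  2-simplices (18): [0,1,3], [0,1,7], [0,2,3], [0,2,4], [0,4,5], [0,5,7], [1,3,8], [1,5,6], [1,5,8], [1,6,7], [2,3,6], [2,4,8], [2,6,7], [2,7,8], [3,4,6], [3,4,8], [4,5,6], [5,7,8]

Hence C_0 ≅ Z^9, C_1 ≅ Z^27, C_2 ≅ Z^18.

The boundary map ∂_1: C_1 → C_0 sends each edge [p,q] (with p < q) to q − p. For instance
  ∂[3,6] = [6] − [3].
The resulting 9×27 matrix has rank 8, and its Smith normal form has invariant factors (1,1,1,1,1,1,1,1).

The boundary map ∂_2: C_2 → C_1 maps a triangle to the signed sum of its edges. For instance
  ∂[2,3,6] = [3,6] − [2,6] + [2,3],
  ∂[4,5,6] = [5,6] − [4,6] + [4,5].
The 27×18 boundary matrix has rank 18 and Smith normal form diag(1,1,1,1,1,1,1,1,1,1,1,1,1,1,1,1,1,2).

From H_k ≅ ker(∂_k) / im(∂_{k+1}) we obtain:

  H_0: rank C_0 − rank ∂_1 = 9 − 8 = 1, and the invariant factors of ∂_1 are all 1, so H_0 ≅ Z.
  H_1: rank ker ∂_1 − rank ∂_2 = (27 − 8) − 18 = 1, and ∂_2 has invariant factor 2 > 1, so H_1 ≅ Z ⊕ Z/2Z.
  H_2: rank ker ∂_2 − rank ∂_3 = (18 − 18) − 0 = 0, and there is no ∂_3, so H_2 ≅ 0.

(K is a triangulation of the Klein bottle.)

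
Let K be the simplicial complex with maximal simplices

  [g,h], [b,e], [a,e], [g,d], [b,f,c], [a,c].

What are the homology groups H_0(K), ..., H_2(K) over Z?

Fix the vertex order a < b < c < d < e < f < g < h and write every simplex with vertices in increasing order. Then dim K = 2 and the simplices of K are:

  0-simplices (8): a, b, c, d, e, f, g, h
  1-simplices (8): ac, ae, bc, be, bf, cf, dg, gh
  2-simplices (1): bcf

so the chain groups are C_0 ≅ Z^8, C_1 ≅ Z^8, C_2 ≅ Z^1.

∂_1: C_1 → C_0 is given by ∂[p,q] = [q] − [p].
As a 8×8 matrix over Z this has rank 6, with invariant factors (1,1,1,1,1,1).

The boundary map ∂_2: C_2 → C_1 sends each 2-simplex [p,q,r] to [q,r] − [p,r] + [p,q]. For instance
  ∂bcf = cf − bf + bc.
The 8×1 boundary matrix has rank 1 and Smith normal form diag(1).

Now H_k = ker ∂_k / im ∂_{k+1}, so:

  H_0: rank C_0 − rank ∂_1 = 8 − 6 = 2, and the invariant factors of ∂_1 are all 1, so H_0 = Z^2.
  H_1: rank ker ∂_1 − rank ∂_2 = (8 − 6) − 1 = 1, and the invariant factors of ∂_2 are all 1, so H_1 = Z.
  H_2: rank ker ∂_2 − rank ∂_3 = (1 − 1) − 0 = 0, and there is no ∂_3, so H_2 = 0.

As a check, the Euler characteristic is 8 − 8 + 1 = 1, which agrees with 2 − 1 + 0 = 1.

H_0 = Z^2,  H_1 = Z,  H_2 = 0.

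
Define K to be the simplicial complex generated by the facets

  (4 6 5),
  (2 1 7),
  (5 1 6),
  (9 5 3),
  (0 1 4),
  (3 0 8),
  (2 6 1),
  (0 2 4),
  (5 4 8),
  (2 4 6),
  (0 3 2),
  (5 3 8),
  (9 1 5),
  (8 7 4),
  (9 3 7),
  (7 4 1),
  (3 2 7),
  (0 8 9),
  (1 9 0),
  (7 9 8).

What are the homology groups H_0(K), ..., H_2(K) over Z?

H_0 = Z,  H_1 = Z ⊕ Z/2Z,  H_2 = 0.

Take the total order 0 < 1 < 2 < 3 < 4 < 5 < 6 < 7 < 8 < 9 on the vertex set. Then K (dimension 2) consists of the simplices:

  0-simplices (10): [0], [1], [2], [3], [4], [5], [6], [7], [8], [9]
  1-simplices (30): (30 of them)
  2-simplices (20): (20 of them)

so the chain groups are C_0 ≅ Z^10, C_1 ≅ Z^30, C_2 ≅ Z^20.

The boundary map ∂_1: C_1 → C_0 sends each edge [p,q] (with p < q) to q − p. For instance
  ∂[4,8] = [8] − [4].
As a 10×30 matrix over Z this has rank 9, with invariant factors (1,1,1,1,1,1,1,1,1).

Boundary ∂_2: C_2 → C_1 sends each 2-simplex [p,q,r] to [q,r] − [p,r] + [p,q]. For instance
  ∂[0,8,9] = [8,9] − [0,9] + [0,8],
  ∂[0,1,4] = [1,4] − [0,4] + [0,1].
The resulting 30×20 matrix has rank 20, and its Smith normal form has invariant factors (1,1,1,1,1,1,1,1,1,1,1,1,1,1,1,1,1,1,1,2).

Computing H_k = (kernel of ∂_k) / (image of ∂_{k+1}):

  H_0: rank C_0 − rank ∂_1 = 10 − 9 = 1, and the invariant factors of ∂_1 are all 1, so H_0 = Z.
  H_1: rank ker ∂_1 − rank ∂_2 = (30 − 9) − 20 = 1, and ∂_2 has invariant factor 2 > 1, so H_1 = Z ⊕ Z/2Z.
  H_2: rank ker ∂_2 − rank ∂_3 = (20 − 20) − 0 = 0, and there is no ∂_3, so H_2 = 0.

As a check, the Euler characteristic is 10 − 30 + 20 = 0, which agrees with 1 − 1 + 0 = 0.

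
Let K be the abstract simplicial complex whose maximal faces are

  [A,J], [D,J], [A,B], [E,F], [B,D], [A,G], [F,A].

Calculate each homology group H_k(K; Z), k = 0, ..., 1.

H_0 = Z,  H_1 = Z.

K has 7 vertices, 7 edges.
rank ∂_0 = 0, rank ∂_1 = 6 ⇒ b_0 = 7 − 0 − 6 = 1; all invariant factors of ∂_1 are 1 so no torsion. So H_0 = Z.
rank ∂_1 = 6, rank ∂_2 = 0 ⇒ b_1 = 7 − 6 − 0 = 1. So H_1 = Z.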